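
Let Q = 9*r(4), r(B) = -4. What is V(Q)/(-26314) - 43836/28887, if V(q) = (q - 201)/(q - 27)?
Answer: -8075264219/5320927626 ≈ -1.5176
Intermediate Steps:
Q = -36 (Q = 9*(-4) = -36)
V(q) = (-201 + q)/(-27 + q)
V(Q)/(-26314) - 43836/28887 = ((-201 - 36)/(-27 - 36))/(-26314) - 43836/28887 = (-237/(-63))*(-1/26314) - 43836*1/28887 = -1/63*(-237)*(-1/26314) - 14612/9629 = (79/21)*(-1/26314) - 14612/9629 = -79/552594 - 14612/9629 = -8075264219/5320927626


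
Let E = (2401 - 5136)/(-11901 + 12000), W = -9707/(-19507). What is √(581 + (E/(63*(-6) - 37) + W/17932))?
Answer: √133348585114512291699907435/479050448118 ≈ 24.105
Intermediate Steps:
W = 9707/19507 (W = -9707*(-1/19507) = 9707/19507 ≈ 0.49762)
E = -2735/99 ≈ -27.626
√(581 + (E/(63*(-6) - 37) + W/17932)) = √(581 + (-2735/(99*(63*(-6) - 37)) + (9707/19507)/17932)) = √(581 + (-2735/(99*(-378 - 37)) + (9707/19507)*(1/17932))) = √(581 + (-2735/99/(-415) + 9707/349799524)) = √(581 + (-2735/99*(-1/415) + 9707/349799524)) = √(581 + (547/8217 + 9707/349799524)) = √(581 + 191420102047/2874302688708) = √(1670161282241395/2874302688708) = √133348585114512291699907435/479050448118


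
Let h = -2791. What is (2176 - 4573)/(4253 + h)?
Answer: -141/86 ≈ -1.6395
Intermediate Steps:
(2176 - 4573)/(4253 + h) = (2176 - 4573)/(4253 - 2791) = -2397/1462 = -2397*1/1462 = -141/86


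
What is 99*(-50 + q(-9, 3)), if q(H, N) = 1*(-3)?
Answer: -5247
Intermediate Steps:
q(H, N) = -3
99*(-50 + q(-9, 3)) = 99*(-50 - 3) = 99*(-53) = -5247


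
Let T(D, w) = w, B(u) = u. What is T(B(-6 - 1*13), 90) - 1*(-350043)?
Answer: 350133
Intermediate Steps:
T(B(-6 - 1*13), 90) - 1*(-350043) = 90 - 1*(-350043) = 90 + 350043 = 350133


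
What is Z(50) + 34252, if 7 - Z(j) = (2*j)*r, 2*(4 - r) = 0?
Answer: 33859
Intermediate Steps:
r = 4 (r = 4 - ½*0 = 4 + 0 = 4)
Z(j) = 7 - 8*j (Z(j) = 7 - 2*j*4 = 7 - 8*j)
Z(50) + 34252 = (7 - 8*50) + 34252 = (7 - 400) + 34252 = -393 + 34252 = 33859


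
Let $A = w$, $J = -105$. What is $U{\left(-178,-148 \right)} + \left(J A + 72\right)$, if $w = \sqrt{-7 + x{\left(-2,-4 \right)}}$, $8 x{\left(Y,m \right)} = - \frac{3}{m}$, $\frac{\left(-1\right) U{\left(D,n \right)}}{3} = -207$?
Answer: $693 - \frac{105 i \sqrt{442}}{8} \approx 693.0 - 275.94 i$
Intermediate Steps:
$U{\left(D,n \right)} = 621$ ($U{\left(D,n \right)} = \left(-3\right) \left(-207\right) = 621$)
$x{\left(Y,m \right)} = - \frac{3}{8 m}$ ($x{\left(Y,m \right)} = \frac{\left(-3\right) \frac{1}{m}}{8} = - \frac{3}{8 m}$)
$w = \frac{i \sqrt{442}}{8}$ ($w = \sqrt{-7 - \frac{3}{8 \left(-4\right)}} = \sqrt{-7 - - \frac{3}{32}} = \sqrt{-7 + \frac{3}{32}} = \sqrt{- \frac{221}{32}} = \frac{i \sqrt{442}}{8} \approx 2.628 i$)
$A = \frac{i \sqrt{442}}{8} \approx 2.628 i$
$U{\left(-178,-148 \right)} + \left(J A + 72\right) = 621 + \left(- 105 \frac{i \sqrt{442}}{8} + 72\right) = 621 + \left(- \frac{105 i \sqrt{442}}{8} + 72\right) = 621 + \left(72 - \frac{105 i \sqrt{442}}{8}\right) = 693 - \frac{105 i \sqrt{442}}{8}$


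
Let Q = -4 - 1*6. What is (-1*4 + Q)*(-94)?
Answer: 1316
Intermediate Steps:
Q = -10 (Q = -4 - 6 = -10)
(-1*4 + Q)*(-94) = (-1*4 - 10)*(-94) = (-4 - 10)*(-94) = -14*(-94) = 1316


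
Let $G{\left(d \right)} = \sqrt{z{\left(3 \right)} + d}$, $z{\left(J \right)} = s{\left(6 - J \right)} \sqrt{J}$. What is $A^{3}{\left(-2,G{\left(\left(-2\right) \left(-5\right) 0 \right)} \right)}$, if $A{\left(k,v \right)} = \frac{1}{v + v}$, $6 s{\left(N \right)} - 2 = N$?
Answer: $\frac{3^{\frac{3}{4}} \sqrt{10}}{100} \approx 0.072084$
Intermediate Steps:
$s{\left(N \right)} = \frac{1}{3} + \frac{N}{6}$
$z{\left(J \right)} = \sqrt{J} \left(\frac{4}{3} - \frac{J}{6}\right)$ ($z{\left(J \right)} = \left(\frac{1}{3} + \frac{6 - J}{6}\right) \sqrt{J} = \left(\frac{1}{3} - \left(-1 + \frac{J}{6}\right)\right) \sqrt{J} = \left(\frac{4}{3} - \frac{J}{6}\right) \sqrt{J} = \sqrt{J} \left(\frac{4}{3} - \frac{J}{6}\right)$)
$G{\left(d \right)} = \sqrt{d + \frac{5 \sqrt{3}}{6}}$ ($G{\left(d \right)} = \sqrt{\frac{\sqrt{3} \left(8 - 3\right)}{6} + d} = \sqrt{\frac{1}{6} \sqrt{3} \cdot 5 + d} = \sqrt{\frac{5 \sqrt{3}}{6} + d} = \sqrt{d + \frac{5 \sqrt{3}}{6}}$)
$A{\left(k,v \right)} = \frac{1}{2 v}$
$A^{3}{\left(-2,G{\left(\left(-2\right) \left(-5\right) 0 \right)} \right)} = \left(\frac{1}{2 \frac{\sqrt{30 \sqrt{3} + 36 \left(-2\right) \left(-5\right) 0}}{6}}\right)^{3} = \left(\frac{1}{2 \frac{\sqrt{30 \sqrt{3} + 36 \cdot 10 \cdot 0}}{6}}\right)^{3} = \left(\frac{1}{2 \frac{\sqrt{30 \sqrt{3} + 36 \cdot 0}}{6}}\right)^{3} = \left(\frac{1}{2 \frac{\sqrt{30 \sqrt{3} + 0}}{6}}\right)^{3} = \left(\frac{1}{2 \frac{\sqrt{30 \sqrt{3}}}{6}}\right)^{3} = \left(\frac{1}{2 \frac{3^{\frac{3}{4}} \sqrt{10}}{6}}\right)^{3} = \left(\frac{\frac{1}{5} \sqrt[4]{3} \sqrt{10}}{2}\right)^{3} = \left(\frac{\sqrt[4]{3} \sqrt{10}}{10}\right)^{3} = \frac{3^{\frac{3}{4}} \sqrt{10}}{100}$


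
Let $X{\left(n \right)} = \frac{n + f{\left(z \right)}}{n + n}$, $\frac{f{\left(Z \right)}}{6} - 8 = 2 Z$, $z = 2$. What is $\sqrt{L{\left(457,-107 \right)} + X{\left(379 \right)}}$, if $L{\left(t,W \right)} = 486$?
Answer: $\frac{\sqrt{279579962}}{758} \approx 22.059$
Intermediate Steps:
$f{\left(Z \right)} = 48 + 12 Z$ ($f{\left(Z \right)} = 48 + 6 \cdot 2 Z = 48 + 12 Z$)
$X{\left(n \right)} = \frac{72 + n}{2 n}$ ($X{\left(n \right)} = \frac{n + \left(48 + 12 \cdot 2\right)}{n + n} = \frac{n + \left(48 + 24\right)}{2 n} = \left(n + 72\right) \frac{1}{2 n} = \left(72 + n\right) \frac{1}{2 n} = \frac{72 + n}{2 n}$)
$\sqrt{L{\left(457,-107 \right)} + X{\left(379 \right)}} = \sqrt{486 + \frac{72 + 379}{2 \cdot 379}} = \sqrt{486 + \frac{1}{2} \cdot \frac{1}{379} \cdot 451} = \sqrt{486 + \frac{451}{758}} = \sqrt{\frac{368839}{758}} = \frac{\sqrt{279579962}}{758}$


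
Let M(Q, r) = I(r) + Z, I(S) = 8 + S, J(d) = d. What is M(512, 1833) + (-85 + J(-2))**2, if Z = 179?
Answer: 9589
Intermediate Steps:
M(Q, r) = 187 + r (M(Q, r) = (8 + r) + 179 = 187 + r)
M(512, 1833) + (-85 + J(-2))**2 = (187 + 1833) + (-85 - 2)**2 = 2020 + (-87)**2 = 2020 + 7569 = 9589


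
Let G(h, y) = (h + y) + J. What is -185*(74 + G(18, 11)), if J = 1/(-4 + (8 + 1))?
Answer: -19092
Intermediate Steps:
J = ⅕ (J = 1/(-4 + 9) = 1/5 = ⅕ ≈ 0.20000)
G(h, y) = ⅕ + h + y (G(h, y) = (h + y) + ⅕ = ⅕ + h + y)
-185*(74 + G(18, 11)) = -185*(74 + (⅕ + 18 + 11)) = -185*(74 + 146/5) = -185*516/5 = -19092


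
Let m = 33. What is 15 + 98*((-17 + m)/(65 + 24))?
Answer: 2903/89 ≈ 32.618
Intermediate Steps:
15 + 98*((-17 + m)/(65 + 24)) = 15 + 98*((-17 + 33)/(65 + 24)) = 15 + 98*(16/89) = 15 + 1568/89 = 2903/89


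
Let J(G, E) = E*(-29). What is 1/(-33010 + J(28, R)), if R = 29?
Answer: -1/33851 ≈ -2.9541e-5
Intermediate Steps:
J(G, E) = -29*E
1/(-33010 + J(28, R)) = 1/(-33010 - 29*29) = 1/(-33010 - 841) = 1/(-33851) = -1/33851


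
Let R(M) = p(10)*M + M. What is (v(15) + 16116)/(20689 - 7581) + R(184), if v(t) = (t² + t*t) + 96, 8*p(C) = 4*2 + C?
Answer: 3927623/6554 ≈ 599.27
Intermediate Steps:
p(C) = 1 + C/8 (p(C) = (4*2 + C)/8 = (8 + C)/8 = 1 + C/8)
v(t) = 96 + 2*t² (v(t) = (t² + t²) + 96 = 2*t² + 96 = 96 + 2*t²)
R(M) = 13*M/4 (R(M) = (1 + (⅛)*10)*M + M = (1 + 5/4)*M + M = 9*M/4 + M = 13*M/4)
(v(15) + 16116)/(20689 - 7581) + R(184) = ((96 + 2*15²) + 16116)/(20689 - 7581) + (13/4)*184 = ((96 + 2*225) + 16116)/13108 + 598 = ((96 + 450) + 16116)*(1/13108) + 598 = (546 + 16116)*(1/13108) + 598 = 16662*(1/13108) + 598 = 8331/6554 + 598 = 3927623/6554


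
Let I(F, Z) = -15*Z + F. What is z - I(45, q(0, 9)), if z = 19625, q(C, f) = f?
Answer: 19715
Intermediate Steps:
I(F, Z) = F - 15*Z
z - I(45, q(0, 9)) = 19625 - (45 - 15*9) = 19625 - (45 - 135) = 19625 - 1*(-90) = 19625 + 90 = 19715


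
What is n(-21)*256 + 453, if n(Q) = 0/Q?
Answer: 453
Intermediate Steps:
n(Q) = 0
n(-21)*256 + 453 = 0*256 + 453 = 0 + 453 = 453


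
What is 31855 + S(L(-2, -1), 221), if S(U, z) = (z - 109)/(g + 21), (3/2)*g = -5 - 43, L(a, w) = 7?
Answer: 350293/11 ≈ 31845.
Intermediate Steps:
g = -32 (g = 2*(-5 - 43)/3 = (2/3)*(-48) = -32)
S(U, z) = 109/11 - z/11 (S(U, z) = (z - 109)/(-32 + 21) = (-109 + z)/(-11) = (-109 + z)*(-1/11) = 109/11 - z/11)
31855 + S(L(-2, -1), 221) = 31855 + (109/11 - 1/11*221) = 31855 + (109/11 - 221/11) = 31855 - 112/11 = 350293/11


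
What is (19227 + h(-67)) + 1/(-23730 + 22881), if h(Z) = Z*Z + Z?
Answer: 20078000/849 ≈ 23649.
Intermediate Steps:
h(Z) = Z + Z² (h(Z) = Z² + Z = Z + Z²)
(19227 + h(-67)) + 1/(-23730 + 22881) = (19227 - 67*(1 - 67)) + 1/(-23730 + 22881) = (19227 - 67*(-66)) + 1/(-849) = (19227 + 4422) - 1/849 = 23649 - 1/849 = 20078000/849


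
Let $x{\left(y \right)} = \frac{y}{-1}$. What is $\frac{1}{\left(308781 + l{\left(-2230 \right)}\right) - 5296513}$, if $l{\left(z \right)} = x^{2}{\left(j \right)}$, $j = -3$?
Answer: $- \frac{1}{4987723} \approx -2.0049 \cdot 10^{-7}$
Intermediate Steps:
$x{\left(y \right)} = - y$ ($x{\left(y \right)} = y \left(-1\right) = - y$)
$l{\left(z \right)} = 9$ ($l{\left(z \right)} = \left(\left(-1\right) \left(-3\right)\right)^{2} = 3^{2} = 9$)
$\frac{1}{\left(308781 + l{\left(-2230 \right)}\right) - 5296513} = \frac{1}{\left(308781 + 9\right) - 5296513} = \frac{1}{308790 - 5296513} = \frac{1}{-4987723} = - \frac{1}{4987723}$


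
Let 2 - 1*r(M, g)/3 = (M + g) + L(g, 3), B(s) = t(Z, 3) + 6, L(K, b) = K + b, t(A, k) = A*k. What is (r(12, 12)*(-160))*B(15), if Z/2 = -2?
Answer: -106560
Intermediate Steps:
Z = -4 (Z = 2*(-2) = -4)
B(s) = -6 (B(s) = -4*3 + 6 = -12 + 6 = -6)
r(M, g) = -3 - 6*g - 3*M (r(M, g) = 6 - 3*((M + g) + (g + 3)) = 6 - 3*((M + g) + (3 + g)) = 6 - 3*(3 + M + 2*g) = 6 + (-9 - 6*g - 3*M) = -3 - 6*g - 3*M)
(r(12, 12)*(-160))*B(15) = ((-3 - 6*12 - 3*12)*(-160))*(-6) = ((-3 - 72 - 36)*(-160))*(-6) = -111*(-160)*(-6) = 17760*(-6) = -106560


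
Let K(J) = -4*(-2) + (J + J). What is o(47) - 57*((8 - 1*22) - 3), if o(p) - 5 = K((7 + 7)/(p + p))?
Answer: 46168/47 ≈ 982.30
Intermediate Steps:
K(J) = 8 + 2*J
o(p) = 13 + 14/p (o(p) = 5 + (8 + 2*((7 + 7)/(p + p))) = 5 + (8 + 2*(14/((2*p)))) = 5 + (8 + 2*(14*(1/(2*p)))) = 5 + (8 + 2*(7/p)) = 5 + (8 + 14/p) = 13 + 14/p)
o(47) - 57*((8 - 1*22) - 3) = (13 + 14/47) - 57*((8 - 1*22) - 3) = (13 + 14*(1/47)) - 57*((8 - 22) - 3) = (13 + 14/47) - 57*(-14 - 3) = 625/47 - 57*(-17) = 625/47 + 969 = 46168/47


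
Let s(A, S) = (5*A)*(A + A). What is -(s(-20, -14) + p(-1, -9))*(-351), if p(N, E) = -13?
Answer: 1399437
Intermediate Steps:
s(A, S) = 10*A² (s(A, S) = (5*A)*(2*A) = 10*A²)
-(s(-20, -14) + p(-1, -9))*(-351) = -(10*(-20)² - 13)*(-351) = -(10*400 - 13)*(-351) = -(4000 - 13)*(-351) = -3987*(-351) = -1*(-1399437) = 1399437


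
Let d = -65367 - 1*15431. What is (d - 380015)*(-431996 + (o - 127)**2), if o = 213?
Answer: 195661199800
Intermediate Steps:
d = -80798 (d = -65367 - 15431 = -80798)
(d - 380015)*(-431996 + (o - 127)**2) = (-80798 - 380015)*(-431996 + (213 - 127)**2) = -460813*(-431996 + 86**2) = -460813*(-431996 + 7396) = -460813*(-424600) = 195661199800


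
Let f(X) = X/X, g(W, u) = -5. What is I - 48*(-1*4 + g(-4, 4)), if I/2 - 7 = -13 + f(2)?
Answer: 422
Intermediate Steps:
f(X) = 1
I = -10 (I = 14 + 2*(-13 + 1) = 14 + 2*(-12) = 14 - 24 = -10)
I - 48*(-1*4 + g(-4, 4)) = -10 - 48*(-1*4 - 5) = -10 - 48*(-4 - 5) = -10 - 48*(-9) = -10 + 432 = 422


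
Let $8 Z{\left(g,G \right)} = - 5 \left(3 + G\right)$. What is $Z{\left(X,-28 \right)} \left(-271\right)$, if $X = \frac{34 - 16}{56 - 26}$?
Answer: $- \frac{33875}{8} \approx -4234.4$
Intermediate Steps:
$X = \frac{3}{5}$ ($X = \frac{18}{30} = 18 \cdot \frac{1}{30} = \frac{3}{5} \approx 0.6$)
$Z{\left(g,G \right)} = - \frac{15}{8} - \frac{5 G}{8}$ ($Z{\left(g,G \right)} = \frac{\left(-5\right) \left(3 + G\right)}{8} = \frac{-15 - 5 G}{8} = - \frac{15}{8} - \frac{5 G}{8}$)
$Z{\left(X,-28 \right)} \left(-271\right) = \left(- \frac{15}{8} - - \frac{35}{2}\right) \left(-271\right) = \left(- \frac{15}{8} + \frac{35}{2}\right) \left(-271\right) = \frac{125}{8} \left(-271\right) = - \frac{33875}{8}$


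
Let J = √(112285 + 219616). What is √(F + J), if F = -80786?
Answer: √(-80786 + √331901) ≈ 283.21*I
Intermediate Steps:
J = √331901 ≈ 576.11
√(F + J) = √(-80786 + √331901)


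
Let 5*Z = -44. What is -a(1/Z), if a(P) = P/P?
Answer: -1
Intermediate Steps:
Z = -44/5 (Z = (1/5)*(-44) = -44/5 ≈ -8.8000)
a(P) = 1
-a(1/Z) = -1*1 = -1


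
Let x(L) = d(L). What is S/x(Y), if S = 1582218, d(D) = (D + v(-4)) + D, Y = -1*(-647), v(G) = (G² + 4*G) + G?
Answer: 263703/215 ≈ 1226.5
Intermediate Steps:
v(G) = G² + 5*G
Y = 647
d(D) = -4 + 2*D (d(D) = (D - 4*(5 - 4)) + D = (D - 4*1) + D = (D - 4) + D = (-4 + D) + D = -4 + 2*D)
x(L) = -4 + 2*L
S/x(Y) = 1582218/(-4 + 2*647) = 1582218/(-4 + 1294) = 1582218/1290 = 1582218*(1/1290) = 263703/215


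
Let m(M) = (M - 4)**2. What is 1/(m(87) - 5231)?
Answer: 1/1658 ≈ 0.00060314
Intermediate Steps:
m(M) = (-4 + M)**2
1/(m(87) - 5231) = 1/((-4 + 87)**2 - 5231) = 1/(83**2 - 5231) = 1/(6889 - 5231) = 1/1658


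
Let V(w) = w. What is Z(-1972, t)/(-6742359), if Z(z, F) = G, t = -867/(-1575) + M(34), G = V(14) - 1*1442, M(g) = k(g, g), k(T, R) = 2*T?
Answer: 476/2247453 ≈ 0.00021180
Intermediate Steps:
M(g) = 2*g
G = -1428 (G = 14 - 1*1442 = 14 - 1442 = -1428)
t = 35989/525 (t = -867/(-1575) + 2*34 = -867*(-1/1575) + 68 = 289/525 + 68 = 35989/525 ≈ 68.551)
Z(z, F) = -1428
Z(-1972, t)/(-6742359) = -1428/(-6742359) = -1428*(-1/6742359) = 476/2247453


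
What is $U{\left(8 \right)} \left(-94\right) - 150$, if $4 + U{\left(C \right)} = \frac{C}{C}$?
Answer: $132$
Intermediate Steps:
$U{\left(C \right)} = -3$ ($U{\left(C \right)} = -4 + \frac{C}{C} = -4 + 1 = -3$)
$U{\left(8 \right)} \left(-94\right) - 150 = \left(-3\right) \left(-94\right) - 150 = 282 - 150 = 132$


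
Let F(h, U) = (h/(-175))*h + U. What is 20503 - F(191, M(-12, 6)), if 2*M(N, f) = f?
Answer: 3623981/175 ≈ 20708.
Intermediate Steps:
M(N, f) = f/2
F(h, U) = U - h²/175 (F(h, U) = (h*(-1/175))*h + U = (-h/175)*h + U = -h²/175 + U = U - h²/175)
20503 - F(191, M(-12, 6)) = 20503 - ((½)*6 - 1/175*191²) = 20503 - (3 - 1/175*36481) = 20503 - (3 - 36481/175) = 20503 - 1*(-35956/175) = 20503 + 35956/175 = 3623981/175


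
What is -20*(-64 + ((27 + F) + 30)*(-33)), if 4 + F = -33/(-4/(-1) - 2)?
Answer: 25370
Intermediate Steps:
F = -41/2 (F = -4 - 33/(-4/(-1) - 2) = -4 - 33/(-1*(-4) - 2) = -4 - 33/(4 - 2) = -4 - 33/2 = -41/2 ≈ -20.500)
-20*(-64 + ((27 + F) + 30)*(-33)) = -20*(-64 + ((27 - 41/2) + 30)*(-33)) = -20*(-64 + (13/2 + 30)*(-33)) = -20*(-64 + (73/2)*(-33)) = -20*(-64 - 2409/2) = -20*(-2537/2) = 25370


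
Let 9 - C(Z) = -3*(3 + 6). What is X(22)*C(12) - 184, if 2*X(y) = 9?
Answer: -22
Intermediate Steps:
C(Z) = 36 (C(Z) = 9 - (-3)*(3 + 6) = 9 - (-3)*9 = 9 - 1*(-27) = 9 + 27 = 36)
X(y) = 9/2 (X(y) = (½)*9 = 9/2)
X(22)*C(12) - 184 = (9/2)*36 - 184 = 162 - 184 = -22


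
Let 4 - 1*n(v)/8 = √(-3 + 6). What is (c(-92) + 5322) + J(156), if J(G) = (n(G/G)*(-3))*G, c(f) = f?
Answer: -9746 + 3744*√3 ≈ -3261.2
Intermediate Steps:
n(v) = 32 - 8*√3 (n(v) = 32 - 8*√(-3 + 6) = 32 - 8*√3)
J(G) = G*(-96 + 24*√3) (J(G) = ((32 - 8*√3)*(-3))*G = (-96 + 24*√3)*G = G*(-96 + 24*√3))
(c(-92) + 5322) + J(156) = (-92 + 5322) + 24*156*(-4 + √3) = 5230 + (-14976 + 3744*√3) = -9746 + 3744*√3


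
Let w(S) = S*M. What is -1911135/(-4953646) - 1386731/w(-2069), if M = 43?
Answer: 7039402418771/440711023682 ≈ 15.973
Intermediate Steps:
w(S) = 43*S (w(S) = S*43 = 43*S)
-1911135/(-4953646) - 1386731/w(-2069) = -1911135/(-4953646) - 1386731/(43*(-2069)) = -1911135*(-1/4953646) - 1386731/(-88967) = 1911135/4953646 - 1386731*(-1/88967) = 1911135/4953646 + 1386731/88967 = 7039402418771/440711023682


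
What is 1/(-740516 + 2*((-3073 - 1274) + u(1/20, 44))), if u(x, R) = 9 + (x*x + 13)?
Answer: -200/149833199 ≈ -1.3348e-6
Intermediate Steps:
u(x, R) = 22 + x² (u(x, R) = 9 + (x² + 13) = 9 + (13 + x²) = 22 + x²)
1/(-740516 + 2*((-3073 - 1274) + u(1/20, 44))) = 1/(-740516 + 2*((-3073 - 1274) + (22 + (1/20)²))) = 1/(-740516 + 2*(-4347 + (22 + (1/20)²))) = 1/(-740516 + 2*(-4347 + (22 + 1/400))) = 1/(-740516 + 2*(-4347 + 8801/400)) = 1/(-740516 + 2*(-1729999/400)) = 1/(-740516 - 1729999/200) = 1/(-149833199/200) = -200/149833199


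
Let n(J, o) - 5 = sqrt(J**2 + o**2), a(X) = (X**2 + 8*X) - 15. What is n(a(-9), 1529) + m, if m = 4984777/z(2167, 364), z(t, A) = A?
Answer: 712371/52 + sqrt(2337877) ≈ 15228.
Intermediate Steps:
a(X) = -15 + X**2 + 8*X
n(J, o) = 5 + sqrt(J**2 + o**2)
m = 712111/52 (m = 4984777/364 = 4984777*(1/364) = 712111/52 ≈ 13694.)
n(a(-9), 1529) + m = (5 + sqrt((-15 + (-9)**2 + 8*(-9))**2 + 1529**2)) + 712111/52 = (5 + sqrt((-15 + 81 - 72)**2 + 2337841)) + 712111/52 = (5 + sqrt((-6)**2 + 2337841)) + 712111/52 = (5 + sqrt(36 + 2337841)) + 712111/52 = (5 + sqrt(2337877)) + 712111/52 = 712371/52 + sqrt(2337877)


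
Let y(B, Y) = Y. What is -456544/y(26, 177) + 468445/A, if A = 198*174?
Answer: -5215313041/2032668 ≈ -2565.7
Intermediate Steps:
A = 34452
-456544/y(26, 177) + 468445/A = -456544/177 + 468445/34452 = -5215313041/2032668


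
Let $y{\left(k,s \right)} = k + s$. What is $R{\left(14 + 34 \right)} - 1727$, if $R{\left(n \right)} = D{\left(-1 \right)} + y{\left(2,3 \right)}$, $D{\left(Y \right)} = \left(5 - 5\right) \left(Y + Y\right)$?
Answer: $-1722$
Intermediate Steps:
$D{\left(Y \right)} = 0$ ($D{\left(Y \right)} = 0 \cdot 2 Y = 0$)
$R{\left(n \right)} = 5$ ($R{\left(n \right)} = 0 + \left(2 + 3\right) = 0 + 5 = 5$)
$R{\left(14 + 34 \right)} - 1727 = 5 - 1727 = -1722$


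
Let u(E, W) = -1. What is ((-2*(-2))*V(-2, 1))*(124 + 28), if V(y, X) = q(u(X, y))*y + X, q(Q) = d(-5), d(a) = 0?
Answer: 608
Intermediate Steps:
q(Q) = 0
V(y, X) = X (V(y, X) = 0*y + X = 0 + X = X)
((-2*(-2))*V(-2, 1))*(124 + 28) = (-2*(-2)*1)*(124 + 28) = (4*1)*152 = 4*152 = 608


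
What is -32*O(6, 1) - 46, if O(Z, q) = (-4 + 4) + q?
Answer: -78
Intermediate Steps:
O(Z, q) = q (O(Z, q) = 0 + q = q)
-32*O(6, 1) - 46 = -32*1 - 46 = -32 - 46 = -78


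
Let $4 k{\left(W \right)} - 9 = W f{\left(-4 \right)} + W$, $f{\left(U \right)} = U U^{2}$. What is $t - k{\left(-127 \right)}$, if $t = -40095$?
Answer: $- \frac{84195}{2} \approx -42098.0$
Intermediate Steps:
$f{\left(U \right)} = U^{3}$
$k{\left(W \right)} = \frac{9}{4} - \frac{63 W}{4}$ ($k{\left(W \right)} = \frac{9}{4} + \frac{W \left(-4\right)^{3} + W}{4} = \frac{9}{4} + \frac{W \left(-64\right) + W}{4} = \frac{9}{4} + \frac{- 64 W + W}{4} = \frac{9}{4} + \frac{\left(-63\right) W}{4} = \frac{9}{4} - \frac{63 W}{4}$)
$t - k{\left(-127 \right)} = -40095 - \left(\frac{9}{4} - - \frac{8001}{4}\right) = -40095 - \left(\frac{9}{4} + \frac{8001}{4}\right) = -40095 - \frac{4005}{2} = - \frac{84195}{2}$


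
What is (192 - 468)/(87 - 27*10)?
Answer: 92/61 ≈ 1.5082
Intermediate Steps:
(192 - 468)/(87 - 27*10) = -276/(87 - 270) = -276/(-183) = -276*(-1/183) = 92/61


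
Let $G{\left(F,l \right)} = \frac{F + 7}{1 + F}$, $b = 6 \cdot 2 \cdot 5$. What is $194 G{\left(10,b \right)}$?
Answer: $\frac{3298}{11} \approx 299.82$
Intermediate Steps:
$b = 60$ ($b = 12 \cdot 5 = 60$)
$G{\left(F,l \right)} = \frac{7 + F}{1 + F}$
$194 G{\left(10,b \right)} = 194 \frac{7 + 10}{1 + 10} = 194 \cdot \frac{1}{11} \cdot 17 = 194 \cdot \frac{17}{11} = \frac{3298}{11}$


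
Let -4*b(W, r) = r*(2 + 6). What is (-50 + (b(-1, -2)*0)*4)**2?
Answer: 2500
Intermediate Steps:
b(W, r) = -2*r (b(W, r) = -r*(2 + 6)/4 = -r*8/4 = -2*r)
(-50 + (b(-1, -2)*0)*4)**2 = (-50 + (-2*(-2)*0)*4)**2 = (-50 + (4*0)*4)**2 = (-50 + 0*4)**2 = (-50 + 0)**2 = (-50)**2 = 2500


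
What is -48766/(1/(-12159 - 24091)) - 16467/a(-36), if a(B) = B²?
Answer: 763675554511/432 ≈ 1.7678e+9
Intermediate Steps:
-48766/(1/(-12159 - 24091)) - 16467/a(-36) = -48766/(1/(-12159 - 24091)) - 16467/((-36)²) = -48766/(1/(-36250)) - 16467/1296 = -48766/(-1/36250) - 16467*1/1296 = -48766*(-36250) - 5489/432 = 1767767500 - 5489/432 = 763675554511/432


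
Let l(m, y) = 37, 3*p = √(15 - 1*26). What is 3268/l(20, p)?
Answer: 3268/37 ≈ 88.324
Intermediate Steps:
p = I*√11/3 (p = √(15 - 1*26)/3 = √(15 - 26)/3 = √(-11)/3 = (I*√11)/3 = I*√11/3 ≈ 1.1055*I)
3268/l(20, p) = 3268/37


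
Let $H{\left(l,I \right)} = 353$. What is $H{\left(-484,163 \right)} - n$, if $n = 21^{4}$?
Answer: $-194128$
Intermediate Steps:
$n = 194481$
$H{\left(-484,163 \right)} - n = 353 - 194481 = -194128$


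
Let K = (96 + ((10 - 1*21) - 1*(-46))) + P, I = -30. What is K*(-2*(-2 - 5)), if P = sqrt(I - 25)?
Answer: 1834 + 14*I*sqrt(55) ≈ 1834.0 + 103.83*I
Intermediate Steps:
P = I*sqrt(55) (P = sqrt(-30 - 25) = sqrt(-55) = I*sqrt(55) ≈ 7.4162*I)
K = 131 + I*sqrt(55) (K = (96 + ((10 - 1*21) - 1*(-46))) + I*sqrt(55) = (96 + ((10 - 21) + 46)) + I*sqrt(55) = (96 + (-11 + 46)) + I*sqrt(55) = (96 + 35) + I*sqrt(55) = 131 + I*sqrt(55) ≈ 131.0 + 7.4162*I)
K*(-2*(-2 - 5)) = (131 + I*sqrt(55))*(-2*(-2 - 5)) = (131 + I*sqrt(55))*(-2*(-7)) = (131 + I*sqrt(55))*14 = 1834 + 14*I*sqrt(55)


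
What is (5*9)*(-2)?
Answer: -90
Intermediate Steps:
(5*9)*(-2) = 45*(-2) = -90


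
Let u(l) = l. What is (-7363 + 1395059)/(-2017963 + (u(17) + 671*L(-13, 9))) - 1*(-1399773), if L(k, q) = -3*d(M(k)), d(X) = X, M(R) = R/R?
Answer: 2827482681611/2019959 ≈ 1.3998e+6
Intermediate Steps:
M(R) = 1
L(k, q) = -3 (L(k, q) = -3*1 = -3)
(-7363 + 1395059)/(-2017963 + (u(17) + 671*L(-13, 9))) - 1*(-1399773) = (-7363 + 1395059)/(-2017963 + (17 + 671*(-3))) - 1*(-1399773) = 1387696/(-2017963 + (17 - 2013)) + 1399773 = 1387696/(-2017963 - 1996) + 1399773 = 1387696/(-2019959) + 1399773 = 1387696*(-1/2019959) + 1399773 = -1387696/2019959 + 1399773 = 2827482681611/2019959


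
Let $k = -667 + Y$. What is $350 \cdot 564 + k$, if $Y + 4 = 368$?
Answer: $197097$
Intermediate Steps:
$Y = 364$ ($Y = -4 + 368 = 364$)
$k = -303$ ($k = -667 + 364 = -303$)
$350 \cdot 564 + k = 350 \cdot 564 - 303 = 197400 - 303 = 197097$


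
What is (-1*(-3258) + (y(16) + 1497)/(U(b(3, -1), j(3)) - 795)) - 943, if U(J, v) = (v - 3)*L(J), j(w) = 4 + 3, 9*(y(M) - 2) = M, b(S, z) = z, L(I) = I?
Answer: 16633658/7191 ≈ 2313.1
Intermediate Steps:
y(M) = 2 + M/9
j(w) = 7
U(J, v) = J*(-3 + v) (U(J, v) = (v - 3)*J = (-3 + v)*J = J*(-3 + v))
(-1*(-3258) + (y(16) + 1497)/(U(b(3, -1), j(3)) - 795)) - 943 = (-1*(-3258) + ((2 + (1/9)*16) + 1497)/(-(-3 + 7) - 795)) - 943 = (3258 + ((2 + 16/9) + 1497)/(-1*4 - 795)) - 943 = (3258 + (34/9 + 1497)/(-4 - 795)) - 943 = (3258 + (13507/9)/(-799)) - 943 = (3258 + (13507/9)*(-1/799)) - 943 = (3258 - 13507/7191) - 943 = 23414771/7191 - 943 = 16633658/7191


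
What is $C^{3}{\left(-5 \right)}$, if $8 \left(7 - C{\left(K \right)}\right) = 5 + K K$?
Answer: $\frac{2197}{64} \approx 34.328$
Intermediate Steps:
$C{\left(K \right)} = \frac{51}{8} - \frac{K^{2}}{8}$ ($C{\left(K \right)} = 7 - \frac{5 + K K}{8} = 7 - \frac{5 + K^{2}}{8} = 7 - \left(\frac{5}{8} + \frac{K^{2}}{8}\right) = \frac{51}{8} - \frac{K^{2}}{8}$)
$C^{3}{\left(-5 \right)} = \left(\frac{51}{8} - \frac{\left(-5\right)^{2}}{8}\right)^{3} = \left(\frac{51}{8} - \frac{25}{8}\right)^{3} = \left(\frac{13}{4}\right)^{3} = \frac{2197}{64}$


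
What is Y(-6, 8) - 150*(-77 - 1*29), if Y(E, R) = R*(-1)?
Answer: 15892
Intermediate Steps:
Y(E, R) = -R
Y(-6, 8) - 150*(-77 - 1*29) = -1*8 - 150*(-77 - 1*29) = -8 - 150*(-77 - 29) = -8 - 150*(-106) = -8 + 15900 = 15892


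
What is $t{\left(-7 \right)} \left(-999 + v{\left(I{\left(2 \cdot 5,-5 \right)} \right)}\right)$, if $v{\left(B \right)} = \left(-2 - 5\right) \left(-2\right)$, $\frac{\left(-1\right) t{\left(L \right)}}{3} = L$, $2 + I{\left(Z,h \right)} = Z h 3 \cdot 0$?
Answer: $-20685$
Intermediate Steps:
$I{\left(Z,h \right)} = -2$ ($I{\left(Z,h \right)} = -2 + Z h 3 \cdot 0 = -2 + 3 Z h 0 = -2 + 0 = -2$)
$t{\left(L \right)} = - 3 L$
$v{\left(B \right)} = 14$ ($v{\left(B \right)} = \left(-7\right) \left(-2\right) = 14$)
$t{\left(-7 \right)} \left(-999 + v{\left(I{\left(2 \cdot 5,-5 \right)} \right)}\right) = \left(-3\right) \left(-7\right) \left(-999 + 14\right) = 21 \left(-985\right) = -20685$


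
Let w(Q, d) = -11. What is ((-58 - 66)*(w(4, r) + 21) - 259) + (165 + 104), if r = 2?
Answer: -1230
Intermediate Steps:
((-58 - 66)*(w(4, r) + 21) - 259) + (165 + 104) = ((-58 - 66)*(-11 + 21) - 259) + (165 + 104) = (-124*10 - 259) + 269 = (-1240 - 259) + 269 = -1499 + 269 = -1230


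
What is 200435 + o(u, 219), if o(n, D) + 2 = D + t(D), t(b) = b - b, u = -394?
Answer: 200652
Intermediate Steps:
t(b) = 0
o(n, D) = -2 + D (o(n, D) = -2 + (D + 0) = -2 + D)
200435 + o(u, 219) = 200435 + (-2 + 219) = 200435 + 217 = 200652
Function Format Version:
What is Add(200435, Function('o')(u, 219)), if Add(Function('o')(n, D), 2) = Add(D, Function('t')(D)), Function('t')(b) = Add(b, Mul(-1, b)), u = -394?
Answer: 200652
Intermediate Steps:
Function('t')(b) = 0
Function('o')(n, D) = Add(-2, D) (Function('o')(n, D) = Add(-2, Add(D, 0)) = Add(-2, D))
Add(200435, Function('o')(u, 219)) = Add(200435, Add(-2, 219)) = Add(200435, 217) = 200652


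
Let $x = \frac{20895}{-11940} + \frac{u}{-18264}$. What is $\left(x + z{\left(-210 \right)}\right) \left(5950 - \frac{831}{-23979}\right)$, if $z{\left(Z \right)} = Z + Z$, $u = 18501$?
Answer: $- \frac{122405490558687}{48661384} \approx -2.5155 \cdot 10^{6}$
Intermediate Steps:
$z{\left(Z \right)} = 2 Z$
$x = - \frac{16821}{6088}$ ($x = \frac{20895}{-11940} + \frac{18501}{-18264} = 20895 \left(- \frac{1}{11940}\right) + 18501 \left(- \frac{1}{18264}\right) = - \frac{7}{4} - \frac{6167}{6088} = - \frac{16821}{6088} \approx -2.763$)
$\left(x + z{\left(-210 \right)}\right) \left(5950 - \frac{831}{-23979}\right) = \left(- \frac{16821}{6088} + 2 \left(-210\right)\right) \left(5950 - \frac{831}{-23979}\right) = \left(- \frac{16821}{6088} - 420\right) \left(5950 - - \frac{277}{7993}\right) = - \frac{2573781 \left(5950 + \frac{277}{7993}\right)}{6088} = \left(- \frac{2573781}{6088}\right) \frac{47558627}{7993} = - \frac{122405490558687}{48661384}$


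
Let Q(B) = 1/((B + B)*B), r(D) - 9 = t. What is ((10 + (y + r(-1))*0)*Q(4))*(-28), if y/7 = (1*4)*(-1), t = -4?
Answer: -35/4 ≈ -8.7500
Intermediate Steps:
r(D) = 5 (r(D) = 9 - 4 = 5)
y = -28 (y = 7*((1*4)*(-1)) = 7*(4*(-1)) = 7*(-4) = -28)
Q(B) = 1/(2*B²) (Q(B) = 1/(((2*B))*B) = (1/(2*B))/B = 1/(2*B²))
((10 + (y + r(-1))*0)*Q(4))*(-28) = ((10 + (-28 + 5)*0)*((½)/4²))*(-28) = ((10 - 23*0)*((½)*(1/16)))*(-28) = ((10 + 0)*(1/32))*(-28) = (10*(1/32))*(-28) = (5/16)*(-28) = -35/4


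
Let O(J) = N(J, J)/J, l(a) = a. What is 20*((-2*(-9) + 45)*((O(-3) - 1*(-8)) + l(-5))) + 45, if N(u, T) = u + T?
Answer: 6345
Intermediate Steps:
N(u, T) = T + u
O(J) = 2 (O(J) = (J + J)/J = (2*J)/J = 2)
20*((-2*(-9) + 45)*((O(-3) - 1*(-8)) + l(-5))) + 45 = 20*((-2*(-9) + 45)*((2 - 1*(-8)) - 5)) + 45 = 20*((18 + 45)*((2 + 8) - 5)) + 45 = 20*(63*(10 - 5)) + 45 = 20*(63*5) + 45 = 20*315 + 45 = 6300 + 45 = 6345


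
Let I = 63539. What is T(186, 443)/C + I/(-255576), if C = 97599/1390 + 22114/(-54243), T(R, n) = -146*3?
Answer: -8774625233697043/1345179319414872 ≈ -6.5230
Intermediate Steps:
T(R, n) = -438
C = 5263324097/75397770 (C = 97599*(1/1390) + 22114*(-1/54243) = 97599/1390 - 22114/54243 = 5263324097/75397770 ≈ 69.807)
T(186, 443)/C + I/(-255576) = -438/5263324097/75397770 + 63539/(-255576) = -438*75397770/5263324097 + 63539*(-1/255576) = -33024223260/5263324097 - 63539/255576 = -8774625233697043/1345179319414872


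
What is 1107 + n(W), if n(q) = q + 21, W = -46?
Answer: 1082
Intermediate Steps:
n(q) = 21 + q
1107 + n(W) = 1107 + (21 - 46) = 1107 - 25 = 1082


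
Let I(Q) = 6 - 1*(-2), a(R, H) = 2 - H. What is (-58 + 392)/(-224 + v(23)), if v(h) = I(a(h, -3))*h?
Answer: -167/20 ≈ -8.3500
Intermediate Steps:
I(Q) = 8 (I(Q) = 6 + 2 = 8)
v(h) = 8*h
(-58 + 392)/(-224 + v(23)) = (-58 + 392)/(-224 + 8*23) = 334/(-224 + 184) = 334/(-40) = 334*(-1/40) = -167/20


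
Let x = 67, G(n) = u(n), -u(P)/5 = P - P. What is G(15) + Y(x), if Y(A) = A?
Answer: 67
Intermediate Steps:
u(P) = 0 (u(P) = -5*(P - P) = -5*0 = 0)
G(n) = 0
G(15) + Y(x) = 0 + 67 = 67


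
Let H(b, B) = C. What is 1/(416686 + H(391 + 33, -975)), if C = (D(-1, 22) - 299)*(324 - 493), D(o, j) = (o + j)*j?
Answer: 1/389139 ≈ 2.5698e-6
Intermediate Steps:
D(o, j) = j*(j + o) (D(o, j) = (j + o)*j = j*(j + o))
C = -27547 (C = (22*(22 - 1) - 299)*(324 - 493) = (22*21 - 299)*(-169) = (462 - 299)*(-169) = 163*(-169) = -27547)
H(b, B) = -27547
1/(416686 + H(391 + 33, -975)) = 1/(416686 - 27547) = 1/389139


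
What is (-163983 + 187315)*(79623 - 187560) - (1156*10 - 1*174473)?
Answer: -2518223171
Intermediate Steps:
(-163983 + 187315)*(79623 - 187560) - (1156*10 - 1*174473) = 23332*(-107937) - (11560 - 174473) = -2518386084 - 1*(-162913) = -2518386084 + 162913 = -2518223171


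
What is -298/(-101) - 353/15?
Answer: -31183/1515 ≈ -20.583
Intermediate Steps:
-298/(-101) - 353/15 = -298*(-1/101) - 353*1/15 = 298/101 - 353/15 = -31183/1515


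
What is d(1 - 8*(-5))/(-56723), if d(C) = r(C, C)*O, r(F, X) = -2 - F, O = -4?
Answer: -172/56723 ≈ -0.0030323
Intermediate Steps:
d(C) = 8 + 4*C (d(C) = (-2 - C)*(-4) = 8 + 4*C)
d(1 - 8*(-5))/(-56723) = (8 + 4*(1 - 8*(-5)))/(-56723) = (8 + 4*(1 + 40))*(-1/56723) = (8 + 4*41)*(-1/56723) = (8 + 164)*(-1/56723) = 172*(-1/56723) = -172/56723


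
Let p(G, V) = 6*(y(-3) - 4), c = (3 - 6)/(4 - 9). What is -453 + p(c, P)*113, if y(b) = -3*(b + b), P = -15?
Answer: 9039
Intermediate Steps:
c = 3/5 (c = -3/(-5) = -3*(-1/5) = 3/5 ≈ 0.60000)
y(b) = -6*b
p(G, V) = 84 (p(G, V) = 6*(-6*(-3) - 4) = 6*(18 - 4) = 6*14 = 84)
-453 + p(c, P)*113 = -453 + 84*113 = -453 + 9492 = 9039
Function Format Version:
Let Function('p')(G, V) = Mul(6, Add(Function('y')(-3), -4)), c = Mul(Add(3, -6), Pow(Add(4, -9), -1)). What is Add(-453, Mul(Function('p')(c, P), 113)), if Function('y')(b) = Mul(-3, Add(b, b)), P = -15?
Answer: 9039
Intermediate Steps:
c = Rational(3, 5) (c = Mul(-3, Pow(-5, -1)) = Mul(-3, Rational(-1, 5)) = Rational(3, 5) ≈ 0.60000)
Function('y')(b) = Mul(-6, b) (Function('y')(b) = Mul(-3, Mul(2, b)) = Mul(-6, b))
Function('p')(G, V) = 84 (Function('p')(G, V) = Mul(6, Add(Mul(-6, -3), -4)) = Mul(6, Add(18, -4)) = Mul(6, 14) = 84)
Add(-453, Mul(Function('p')(c, P), 113)) = Add(-453, Mul(84, 113)) = Add(-453, 9492) = 9039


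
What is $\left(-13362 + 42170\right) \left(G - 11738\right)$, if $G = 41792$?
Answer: $865795632$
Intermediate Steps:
$\left(-13362 + 42170\right) \left(G - 11738\right) = \left(-13362 + 42170\right) \left(41792 - 11738\right) = 28808 \cdot 30054 = 865795632$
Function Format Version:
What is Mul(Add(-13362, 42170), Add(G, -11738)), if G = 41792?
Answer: 865795632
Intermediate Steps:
Mul(Add(-13362, 42170), Add(G, -11738)) = Mul(Add(-13362, 42170), Add(41792, -11738)) = Mul(28808, 30054) = 865795632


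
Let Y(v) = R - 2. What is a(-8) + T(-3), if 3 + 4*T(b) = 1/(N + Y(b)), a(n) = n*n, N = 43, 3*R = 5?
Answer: 32387/512 ≈ 63.256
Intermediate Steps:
R = 5/3 (R = (⅓)*5 = 5/3 ≈ 1.6667)
Y(v) = -⅓ (Y(v) = 5/3 - 2 = -⅓)
a(n) = n²
T(b) = -381/512 (T(b) = -¾ + 1/(4*(43 - ⅓)) = -¾ + 1/(4*(128/3)) = -¾ + (¼)*(3/128) = -¾ + 3/512 = -381/512)
a(-8) + T(-3) = (-8)² - 381/512 = 64 - 381/512 = 32387/512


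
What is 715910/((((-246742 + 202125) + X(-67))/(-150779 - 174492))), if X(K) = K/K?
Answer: 8956336985/1716 ≈ 5.2193e+6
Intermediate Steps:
X(K) = 1
715910/((((-246742 + 202125) + X(-67))/(-150779 - 174492))) = 715910/((((-246742 + 202125) + 1)/(-150779 - 174492))) = 715910/(((-44617 + 1)/(-325271))) = 715910/((-44616*(-1/325271))) = 715910/(44616/325271) = 715910*(325271/44616) = 8956336985/1716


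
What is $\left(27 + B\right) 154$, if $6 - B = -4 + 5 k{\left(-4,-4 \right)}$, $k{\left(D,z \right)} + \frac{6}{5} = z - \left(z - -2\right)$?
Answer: $8162$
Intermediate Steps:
$k{\left(D,z \right)} = - \frac{16}{5}$ ($k{\left(D,z \right)} = - \frac{6}{5} + \left(z - \left(z - -2\right)\right) = - \frac{6}{5} + \left(z - \left(z + 2\right)\right) = - \frac{6}{5} + \left(z - \left(2 + z\right)\right) = - \frac{6}{5} - 2 = - \frac{16}{5}$)
$B = 26$ ($B = 6 - \left(-4 + 5 \left(- \frac{16}{5}\right)\right) = 6 - \left(-4 - 16\right) = 6 - -20 = 6 + 20 = 26$)
$\left(27 + B\right) 154 = \left(27 + 26\right) 154 = 53 \cdot 154 = 8162$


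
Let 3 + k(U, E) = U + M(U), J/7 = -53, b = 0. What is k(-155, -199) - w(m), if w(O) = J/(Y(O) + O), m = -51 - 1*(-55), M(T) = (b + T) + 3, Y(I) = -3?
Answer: 61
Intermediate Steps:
J = -371 (J = 7*(-53) = -371)
M(T) = 3 + T (M(T) = (0 + T) + 3 = T + 3 = 3 + T)
m = 4 (m = -51 + 55 = 4)
k(U, E) = 2*U (k(U, E) = -3 + (U + (3 + U)) = -3 + (3 + 2*U) = 2*U)
w(O) = -371/(-3 + O)
k(-155, -199) - w(m) = 2*(-155) - (-371)/(-3 + 4) = -310 - (-371)/1 = -310 - (-371) = -310 - 1*(-371) = -310 + 371 = 61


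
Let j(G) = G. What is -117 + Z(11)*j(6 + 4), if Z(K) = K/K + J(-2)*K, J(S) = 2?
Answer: 113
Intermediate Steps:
Z(K) = 1 + 2*K (Z(K) = K/K + 2*K = 1 + 2*K)
-117 + Z(11)*j(6 + 4) = -117 + (1 + 2*11)*(6 + 4) = -117 + (1 + 22)*10 = -117 + 23*10 = -117 + 230 = 113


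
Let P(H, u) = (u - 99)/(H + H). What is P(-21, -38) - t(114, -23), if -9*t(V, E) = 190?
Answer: 3071/126 ≈ 24.373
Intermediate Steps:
P(H, u) = (-99 + u)/(2*H) (P(H, u) = (-99 + u)/((2*H)) = (-99 + u)*(1/(2*H)) = (-99 + u)/(2*H))
t(V, E) = -190/9 (t(V, E) = -1/9*190 = -190/9)
P(-21, -38) - t(114, -23) = (1/2)*(-99 - 38)/(-21) - 1*(-190/9) = (1/2)*(-1/21)*(-137) + 190/9 = 137/42 + 190/9 = 3071/126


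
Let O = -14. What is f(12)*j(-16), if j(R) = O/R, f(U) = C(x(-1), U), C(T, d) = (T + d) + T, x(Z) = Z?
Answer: 35/4 ≈ 8.7500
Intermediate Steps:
C(T, d) = d + 2*T
f(U) = -2 + U (f(U) = U + 2*(-1) = U - 2 = -2 + U)
j(R) = -14/R
f(12)*j(-16) = (-2 + 12)*(-14/(-16)) = 10*(-14*(-1/16)) = 10*(7/8) = 35/4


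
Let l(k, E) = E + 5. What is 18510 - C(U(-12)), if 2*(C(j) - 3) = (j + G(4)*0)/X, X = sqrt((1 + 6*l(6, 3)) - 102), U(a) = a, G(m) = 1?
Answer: 18507 - 6*I*sqrt(53)/53 ≈ 18507.0 - 0.82416*I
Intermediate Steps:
l(k, E) = 5 + E
X = I*sqrt(53) (X = sqrt((1 + 6*(5 + 3)) - 102) = sqrt((1 + 6*8) - 102) = sqrt((1 + 48) - 102) = sqrt(49 - 102) = sqrt(-53) = I*sqrt(53) ≈ 7.2801*I)
C(j) = 3 - I*j*sqrt(53)/106 (C(j) = 3 + ((j + 1*0)/((I*sqrt(53))))/2 = 3 + ((j + 0)*(-I*sqrt(53)/53))/2 = 3 + (j*(-I*sqrt(53)/53))/2 = 3 + (-I*j*sqrt(53)/53)/2 = 3 - I*j*sqrt(53)/106)
18510 - C(U(-12)) = 18510 - (3 - 1/106*I*(-12)*sqrt(53)) = 18510 - (3 + 6*I*sqrt(53)/53) = 18510 + (-3 - 6*I*sqrt(53)/53) = 18507 - 6*I*sqrt(53)/53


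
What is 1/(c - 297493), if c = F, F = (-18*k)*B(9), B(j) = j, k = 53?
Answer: -1/306079 ≈ -3.2671e-6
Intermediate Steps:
F = -8586 (F = -18*53*9 = -954*9 = -8586)
c = -8586
1/(c - 297493) = 1/(-8586 - 297493) = 1/(-306079) = -1/306079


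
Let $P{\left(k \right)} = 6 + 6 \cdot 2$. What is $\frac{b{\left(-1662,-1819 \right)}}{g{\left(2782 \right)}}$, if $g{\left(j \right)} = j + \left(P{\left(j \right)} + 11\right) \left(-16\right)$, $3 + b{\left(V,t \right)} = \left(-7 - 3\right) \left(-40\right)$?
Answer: $\frac{397}{2318} \approx 0.17127$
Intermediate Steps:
$b{\left(V,t \right)} = 397$ ($b{\left(V,t \right)} = -3 + \left(-7 - 3\right) \left(-40\right) = -3 - -400 = -3 + 400 = 397$)
$P{\left(k \right)} = 18$ ($P{\left(k \right)} = 6 + 12 = 18$)
$g{\left(j \right)} = -464 + j$ ($g{\left(j \right)} = j + \left(18 + 11\right) \left(-16\right) = j + 29 \left(-16\right) = j - 464 = -464 + j$)
$\frac{b{\left(-1662,-1819 \right)}}{g{\left(2782 \right)}} = \frac{397}{-464 + 2782} = \frac{397}{2318}$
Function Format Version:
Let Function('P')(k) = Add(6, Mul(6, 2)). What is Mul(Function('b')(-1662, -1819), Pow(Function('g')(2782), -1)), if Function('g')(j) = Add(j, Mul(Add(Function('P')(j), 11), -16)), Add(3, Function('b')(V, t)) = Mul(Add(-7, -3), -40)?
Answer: Rational(397, 2318) ≈ 0.17127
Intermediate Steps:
Function('b')(V, t) = 397 (Function('b')(V, t) = Add(-3, Mul(Add(-7, -3), -40)) = Add(-3, Mul(-10, -40)) = Add(-3, 400) = 397)
Function('P')(k) = 18 (Function('P')(k) = Add(6, 12) = 18)
Function('g')(j) = Add(-464, j) (Function('g')(j) = Add(j, Mul(Add(18, 11), -16)) = Add(j, Mul(29, -16)) = Add(j, -464) = Add(-464, j))
Mul(Function('b')(-1662, -1819), Pow(Function('g')(2782), -1)) = Mul(397, Pow(Add(-464, 2782), -1)) = Mul(397, Pow(2318, -1)) = Mul(397, Rational(1, 2318)) = Rational(397, 2318)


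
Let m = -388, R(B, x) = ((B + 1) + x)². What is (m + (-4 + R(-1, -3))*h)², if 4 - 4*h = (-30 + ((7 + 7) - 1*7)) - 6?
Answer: 1923769/16 ≈ 1.2024e+5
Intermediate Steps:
R(B, x) = (1 + B + x)² (R(B, x) = ((1 + B) + x)² = (1 + B + x)²)
h = 33/4 (h = 1 - ((-30 + ((7 + 7) - 1*7)) - 6)/4 = 1 - ((-30 + (14 - 7)) - 6)/4 = 1 - ((-30 + 7) - 6)/4 = 1 - (-23 - 6)/4 = 1 - ¼*(-29) = 1 + 29/4 = 33/4 ≈ 8.2500)
(m + (-4 + R(-1, -3))*h)² = (-388 + (-4 + (1 - 1 - 3)²)*(33/4))² = (-388 + (-4 + (-3)²)*(33/4))² = (-388 + (-4 + 9)*(33/4))² = (-388 + 5*(33/4))² = (-388 + 165/4)² = (-1387/4)² = 1923769/16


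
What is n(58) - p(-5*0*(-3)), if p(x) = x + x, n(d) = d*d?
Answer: 3364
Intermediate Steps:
n(d) = d**2
p(x) = 2*x
n(58) - p(-5*0*(-3)) = 58**2 - 2*-5*0*(-3) = 3364 - 2*0*(-3) = 3364 - 2*0 = 3364 - 1*0 = 3364 + 0 = 3364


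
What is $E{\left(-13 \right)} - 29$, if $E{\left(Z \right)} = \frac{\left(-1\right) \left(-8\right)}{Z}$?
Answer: $- \frac{385}{13} \approx -29.615$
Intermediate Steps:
$E{\left(Z \right)} = \frac{8}{Z}$
$E{\left(-13 \right)} - 29 = \frac{8}{-13} - 29 = 8 \left(- \frac{1}{13}\right) - 29 = - \frac{8}{13} - 29 = - \frac{385}{13}$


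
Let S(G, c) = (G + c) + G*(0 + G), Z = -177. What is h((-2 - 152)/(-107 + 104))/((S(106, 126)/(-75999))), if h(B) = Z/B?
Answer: 11151/488 ≈ 22.850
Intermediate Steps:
S(G, c) = G + c + G**2 (S(G, c) = (G + c) + G*G = (G + c) + G**2 = G + c + G**2)
h(B) = -177/B
h((-2 - 152)/(-107 + 104))/((S(106, 126)/(-75999))) = (-177*(-107 + 104)/(-2 - 152))/(((106 + 126 + 106**2)/(-75999))) = (-177/((-154/(-3))))/(((106 + 126 + 11236)*(-1/75999))) = (-177/((-154*(-1/3))))/((11468*(-1/75999))) = (-177/154/3)/(-244/1617) = -177*3/154*(-1617/244) = -531/154*(-1617/244) = 11151/488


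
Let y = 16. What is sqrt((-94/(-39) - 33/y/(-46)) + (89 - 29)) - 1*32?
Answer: -32 + sqrt(3216123534)/7176 ≈ -24.097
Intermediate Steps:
sqrt((-94/(-39) - 33/y/(-46)) + (89 - 29)) - 1*32 = sqrt((-94/(-39) - 33/16/(-46)) + (89 - 29)) - 1*32 = sqrt((-94*(-1/39) - 33*1/16*(-1/46)) + 60) - 32 = sqrt((94/39 - 33/16*(-1/46)) + 60) - 32 = sqrt((94/39 + 33/736) + 60) - 32 = sqrt(70471/28704 + 60) - 32 = sqrt(1792711/28704) - 32 = sqrt(3216123534)/7176 - 32 = -32 + sqrt(3216123534)/7176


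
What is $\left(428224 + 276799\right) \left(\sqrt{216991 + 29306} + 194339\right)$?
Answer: $137013464797 + 705023 \sqrt{246297} \approx 1.3736 \cdot 10^{11}$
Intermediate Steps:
$\left(428224 + 276799\right) \left(\sqrt{216991 + 29306} + 194339\right) = 705023 \left(\sqrt{246297} + 194339\right) = 705023 \left(194339 + \sqrt{246297}\right) = 137013464797 + 705023 \sqrt{246297}$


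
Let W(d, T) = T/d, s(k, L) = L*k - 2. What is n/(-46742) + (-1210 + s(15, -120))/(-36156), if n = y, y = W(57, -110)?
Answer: 334534612/4013758911 ≈ 0.083347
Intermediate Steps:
s(k, L) = -2 + L*k
y = -110/57 ≈ -1.9298
n = -110/57 ≈ -1.9298
n/(-46742) + (-1210 + s(15, -120))/(-36156) = -110/57/(-46742) + (-1210 + (-2 - 120*15))/(-36156) = -110/57*(-1/46742) + (-1210 + (-2 - 1800))*(-1/36156) = 55/1332147 + (-1210 - 1802)*(-1/36156) = 55/1332147 - 3012*(-1/36156) = 55/1332147 + 251/3013 = 334534612/4013758911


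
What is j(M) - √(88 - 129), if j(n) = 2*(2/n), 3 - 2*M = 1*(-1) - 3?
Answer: 8/7 - I*√41 ≈ 1.1429 - 6.4031*I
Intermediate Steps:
M = 7/2 (M = 3/2 - (1*(-1) - 3)/2 = 3/2 - (-1 - 3)/2 = 3/2 - ½*(-4) = 3/2 + 2 = 7/2 ≈ 3.5000)
j(n) = 4/n
j(M) - √(88 - 129) = 4/(7/2) - √(88 - 129) = 4*(2/7) - √(-41) = 8/7 - I*√41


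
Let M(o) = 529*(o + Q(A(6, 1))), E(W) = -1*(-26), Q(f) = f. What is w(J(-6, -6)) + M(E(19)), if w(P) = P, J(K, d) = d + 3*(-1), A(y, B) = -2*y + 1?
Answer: 7926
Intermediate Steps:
A(y, B) = 1 - 2*y
J(K, d) = -3 + d (J(K, d) = d - 3 = -3 + d)
E(W) = 26
M(o) = -5819 + 529*o (M(o) = 529*(o + (1 - 2*6)) = 529*(o + (1 - 12)) = 529*(o - 11) = 529*(-11 + o) = -5819 + 529*o)
w(J(-6, -6)) + M(E(19)) = (-3 - 6) + (-5819 + 529*26) = -9 + (-5819 + 13754) = -9 + 7935 = 7926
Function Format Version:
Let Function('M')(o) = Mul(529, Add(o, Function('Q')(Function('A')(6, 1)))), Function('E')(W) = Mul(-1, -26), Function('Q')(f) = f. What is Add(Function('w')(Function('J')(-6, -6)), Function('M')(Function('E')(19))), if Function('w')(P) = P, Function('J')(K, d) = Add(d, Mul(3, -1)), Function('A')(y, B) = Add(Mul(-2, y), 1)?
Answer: 7926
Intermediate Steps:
Function('A')(y, B) = Add(1, Mul(-2, y))
Function('J')(K, d) = Add(-3, d) (Function('J')(K, d) = Add(d, -3) = Add(-3, d))
Function('E')(W) = 26
Function('M')(o) = Add(-5819, Mul(529, o)) (Function('M')(o) = Mul(529, Add(o, Add(1, Mul(-2, 6)))) = Mul(529, Add(o, Add(1, -12))) = Mul(529, Add(o, -11)) = Mul(529, Add(-11, o)) = Add(-5819, Mul(529, o)))
Add(Function('w')(Function('J')(-6, -6)), Function('M')(Function('E')(19))) = Add(Add(-3, -6), Add(-5819, Mul(529, 26))) = Add(-9, Add(-5819, 13754)) = Add(-9, 7935) = 7926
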